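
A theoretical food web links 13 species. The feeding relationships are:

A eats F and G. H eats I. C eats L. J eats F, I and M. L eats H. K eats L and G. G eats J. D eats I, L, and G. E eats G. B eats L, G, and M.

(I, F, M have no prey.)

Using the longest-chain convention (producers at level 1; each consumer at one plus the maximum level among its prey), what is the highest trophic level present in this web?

4

Producers (level 1): I, F, M.
I → H → L → B gives B level 4.
No species has a prey at level 4, so no species reaches level 5.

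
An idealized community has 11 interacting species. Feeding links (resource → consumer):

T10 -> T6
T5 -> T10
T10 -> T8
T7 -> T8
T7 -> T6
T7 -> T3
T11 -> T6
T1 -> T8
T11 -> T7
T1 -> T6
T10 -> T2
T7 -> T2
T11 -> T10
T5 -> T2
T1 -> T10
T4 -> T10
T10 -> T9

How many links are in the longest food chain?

2 links

One longest chain: T11 → T7 → T3.
It has 3 species and 2 links.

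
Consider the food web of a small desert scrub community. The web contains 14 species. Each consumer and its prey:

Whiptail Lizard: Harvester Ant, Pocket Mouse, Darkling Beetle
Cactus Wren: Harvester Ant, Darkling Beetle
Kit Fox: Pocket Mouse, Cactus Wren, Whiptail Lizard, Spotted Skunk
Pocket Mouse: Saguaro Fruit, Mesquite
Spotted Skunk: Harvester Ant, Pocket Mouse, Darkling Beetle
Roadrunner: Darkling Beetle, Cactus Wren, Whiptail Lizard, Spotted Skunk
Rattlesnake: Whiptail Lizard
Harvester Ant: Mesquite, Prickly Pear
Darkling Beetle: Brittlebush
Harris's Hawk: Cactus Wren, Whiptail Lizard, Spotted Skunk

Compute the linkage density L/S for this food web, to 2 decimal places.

L/S = 1.79

There are L = 25 links among S = 14 species.
L/S = 25/14 = 1.7857 ≈ 1.79.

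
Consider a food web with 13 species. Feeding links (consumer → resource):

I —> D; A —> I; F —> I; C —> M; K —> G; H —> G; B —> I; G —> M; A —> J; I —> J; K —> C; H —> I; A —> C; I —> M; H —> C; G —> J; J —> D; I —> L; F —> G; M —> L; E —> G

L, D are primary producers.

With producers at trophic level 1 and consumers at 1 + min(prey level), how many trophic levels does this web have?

4

Producers (level 1): L, D.
Following each consumer down to its lowest-level prey: D → J → G → K (levels 1 through 4).
All prey of K (G 3, C 3) are at level 3 or above, so K is at level 1 + 3 = 4.
Every consumer has at least one prey at level 3 or below, so none exceeds level 4.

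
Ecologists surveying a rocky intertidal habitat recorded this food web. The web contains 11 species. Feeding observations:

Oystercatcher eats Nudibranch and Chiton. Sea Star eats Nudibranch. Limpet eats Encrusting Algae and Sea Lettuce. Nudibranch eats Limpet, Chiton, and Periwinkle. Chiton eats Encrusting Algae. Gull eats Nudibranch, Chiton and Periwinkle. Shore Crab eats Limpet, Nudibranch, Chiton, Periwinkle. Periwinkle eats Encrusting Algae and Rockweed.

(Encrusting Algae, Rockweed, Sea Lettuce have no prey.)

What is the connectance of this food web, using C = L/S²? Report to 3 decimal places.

The web has S = 11 species and L = 18 feeding links.
C = L / S² = 18 / 121 = 0.1488 ≈ 0.149.

C = 0.149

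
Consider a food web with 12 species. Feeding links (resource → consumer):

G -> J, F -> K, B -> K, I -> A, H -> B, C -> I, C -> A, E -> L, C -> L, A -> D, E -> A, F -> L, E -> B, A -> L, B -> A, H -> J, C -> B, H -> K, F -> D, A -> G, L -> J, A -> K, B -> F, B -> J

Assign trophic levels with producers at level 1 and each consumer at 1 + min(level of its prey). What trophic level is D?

C is a producer → level 1.
A eats C → level 2.
D eats A → level 3.
No prey of D is below level 2, so 3 is the minimum.

Trophic level 3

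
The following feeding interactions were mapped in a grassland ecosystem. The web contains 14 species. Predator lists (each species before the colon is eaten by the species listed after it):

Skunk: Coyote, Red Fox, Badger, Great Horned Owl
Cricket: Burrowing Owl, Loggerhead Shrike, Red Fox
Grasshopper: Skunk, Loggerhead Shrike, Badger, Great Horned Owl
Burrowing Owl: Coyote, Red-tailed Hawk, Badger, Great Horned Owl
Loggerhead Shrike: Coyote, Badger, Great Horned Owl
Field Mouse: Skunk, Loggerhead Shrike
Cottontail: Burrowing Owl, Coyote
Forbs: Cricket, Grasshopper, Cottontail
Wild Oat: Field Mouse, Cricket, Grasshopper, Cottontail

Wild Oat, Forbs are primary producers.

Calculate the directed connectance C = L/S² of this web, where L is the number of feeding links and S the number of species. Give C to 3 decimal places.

C = 0.148

The web has S = 14 species and L = 29 feeding links.
C = L / S² = 29 / 196 = 0.1480 ≈ 0.148.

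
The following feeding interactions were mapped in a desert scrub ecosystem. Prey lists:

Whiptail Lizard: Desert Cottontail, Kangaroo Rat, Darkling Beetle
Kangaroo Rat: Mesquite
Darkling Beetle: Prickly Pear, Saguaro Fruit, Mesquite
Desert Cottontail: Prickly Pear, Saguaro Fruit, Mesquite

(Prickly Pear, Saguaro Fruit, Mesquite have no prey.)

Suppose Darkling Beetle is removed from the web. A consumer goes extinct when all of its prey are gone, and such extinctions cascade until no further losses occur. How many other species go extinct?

Remove Darkling Beetle.
Every predator of it retains at least one other prey: Whiptail Lizard still has Desert Cottontail, Kangaroo Rat.
No consumer loses all prey, so no secondary extinctions occur.

0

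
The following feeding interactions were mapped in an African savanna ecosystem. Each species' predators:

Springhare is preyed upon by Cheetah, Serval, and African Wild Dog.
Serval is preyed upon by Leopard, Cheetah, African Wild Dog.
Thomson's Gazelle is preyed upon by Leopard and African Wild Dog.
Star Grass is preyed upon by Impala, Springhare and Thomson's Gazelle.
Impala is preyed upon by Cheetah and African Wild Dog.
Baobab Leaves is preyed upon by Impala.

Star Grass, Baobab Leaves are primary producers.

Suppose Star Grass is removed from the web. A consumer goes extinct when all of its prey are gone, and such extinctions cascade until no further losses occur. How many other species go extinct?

Remove Star Grass.
Round 1: Springhare (all prey gone), Thomson's Gazelle (all prey gone) → extinct.
Round 2: Serval (all prey gone) → extinct.
Round 3: Leopard (all prey gone) → extinct.
No further losses. Total secondary extinctions: 4.

4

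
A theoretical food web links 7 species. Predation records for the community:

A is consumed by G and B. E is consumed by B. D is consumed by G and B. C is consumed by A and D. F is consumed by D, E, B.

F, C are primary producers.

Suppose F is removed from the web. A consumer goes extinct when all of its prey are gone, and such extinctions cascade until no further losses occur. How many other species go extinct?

1

Remove F.
Round 1: E (all prey gone) → extinct.
No further losses. Total secondary extinctions: 1.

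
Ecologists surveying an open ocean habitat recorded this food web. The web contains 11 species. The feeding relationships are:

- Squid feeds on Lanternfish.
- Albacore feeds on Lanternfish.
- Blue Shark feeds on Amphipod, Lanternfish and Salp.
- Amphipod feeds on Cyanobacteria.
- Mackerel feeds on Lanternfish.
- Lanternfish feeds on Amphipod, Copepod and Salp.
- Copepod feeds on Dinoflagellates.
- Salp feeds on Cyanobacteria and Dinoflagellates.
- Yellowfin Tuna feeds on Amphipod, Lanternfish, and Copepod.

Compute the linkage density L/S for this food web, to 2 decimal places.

There are L = 16 links among S = 11 species.
L/S = 16/11 = 1.4545 ≈ 1.45.

L/S = 1.45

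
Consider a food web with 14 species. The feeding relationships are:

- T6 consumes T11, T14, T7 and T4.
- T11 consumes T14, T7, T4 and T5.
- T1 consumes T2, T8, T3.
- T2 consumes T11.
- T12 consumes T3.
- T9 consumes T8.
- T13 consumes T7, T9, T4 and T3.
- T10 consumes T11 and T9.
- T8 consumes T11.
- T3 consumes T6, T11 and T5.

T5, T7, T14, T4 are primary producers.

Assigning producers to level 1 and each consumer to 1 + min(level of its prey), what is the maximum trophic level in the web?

4

Producers (level 1): T5, T7, T14, T4.
Following each consumer down to its lowest-level prey: T5 → T11 → T8 → T9 (levels 1 through 4).
All prey of T9 (T8 3) are at level 3 or above, so T9 is at level 1 + 3 = 4.
Every consumer has at least one prey at level 3 or below, so none exceeds level 4.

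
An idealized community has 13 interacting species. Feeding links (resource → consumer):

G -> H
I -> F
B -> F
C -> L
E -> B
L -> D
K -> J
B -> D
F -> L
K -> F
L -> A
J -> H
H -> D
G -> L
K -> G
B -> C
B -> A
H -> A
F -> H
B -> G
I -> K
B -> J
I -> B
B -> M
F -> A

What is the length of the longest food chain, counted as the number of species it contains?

5 species

One longest chain: E → B → F → H → A.
It has 5 species and 4 links.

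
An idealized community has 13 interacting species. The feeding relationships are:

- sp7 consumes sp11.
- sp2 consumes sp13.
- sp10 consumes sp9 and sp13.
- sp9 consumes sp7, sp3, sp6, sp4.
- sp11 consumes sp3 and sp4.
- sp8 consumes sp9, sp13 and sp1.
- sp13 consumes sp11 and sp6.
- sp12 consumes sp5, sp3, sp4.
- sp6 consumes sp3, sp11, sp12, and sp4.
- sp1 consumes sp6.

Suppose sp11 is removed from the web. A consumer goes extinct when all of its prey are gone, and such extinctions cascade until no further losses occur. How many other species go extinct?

1

Remove sp11.
Round 1: sp7 (all prey gone) → extinct.
No further losses. Total secondary extinctions: 1.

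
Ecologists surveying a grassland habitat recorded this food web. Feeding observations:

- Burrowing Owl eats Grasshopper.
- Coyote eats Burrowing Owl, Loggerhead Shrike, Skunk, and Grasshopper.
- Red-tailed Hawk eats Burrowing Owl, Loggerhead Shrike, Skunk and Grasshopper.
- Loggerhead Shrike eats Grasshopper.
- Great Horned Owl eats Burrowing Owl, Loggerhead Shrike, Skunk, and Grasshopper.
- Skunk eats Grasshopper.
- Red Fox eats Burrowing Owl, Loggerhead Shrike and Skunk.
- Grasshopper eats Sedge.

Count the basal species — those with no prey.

1

Basal species (no prey listed): Sedge.
Count: 1.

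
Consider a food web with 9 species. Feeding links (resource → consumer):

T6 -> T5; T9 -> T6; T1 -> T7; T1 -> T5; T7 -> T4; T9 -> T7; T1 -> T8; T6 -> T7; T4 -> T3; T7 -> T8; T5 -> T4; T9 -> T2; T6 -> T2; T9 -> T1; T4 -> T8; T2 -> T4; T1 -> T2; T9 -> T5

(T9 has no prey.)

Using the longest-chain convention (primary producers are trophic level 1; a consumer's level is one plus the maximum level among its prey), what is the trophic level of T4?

T9 is a producer → level 1.
T6 eats T9 → level 2.
T7 eats T6 (level 2); other prey at levels: T9 1, T1 2 → level 3.
T4 eats T7 (level 3); other prey at levels: T2 3, T5 3 → level 4.

Trophic level 4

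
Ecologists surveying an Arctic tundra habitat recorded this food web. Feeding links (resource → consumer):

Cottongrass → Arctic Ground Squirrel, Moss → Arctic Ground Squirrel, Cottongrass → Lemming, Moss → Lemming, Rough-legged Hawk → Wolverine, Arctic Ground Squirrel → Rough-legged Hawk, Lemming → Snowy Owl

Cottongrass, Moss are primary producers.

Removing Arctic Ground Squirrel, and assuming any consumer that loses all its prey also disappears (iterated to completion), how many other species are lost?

2

Remove Arctic Ground Squirrel.
Round 1: Rough-legged Hawk (all prey gone) → extinct.
Round 2: Wolverine (all prey gone) → extinct.
No further losses. Total secondary extinctions: 2.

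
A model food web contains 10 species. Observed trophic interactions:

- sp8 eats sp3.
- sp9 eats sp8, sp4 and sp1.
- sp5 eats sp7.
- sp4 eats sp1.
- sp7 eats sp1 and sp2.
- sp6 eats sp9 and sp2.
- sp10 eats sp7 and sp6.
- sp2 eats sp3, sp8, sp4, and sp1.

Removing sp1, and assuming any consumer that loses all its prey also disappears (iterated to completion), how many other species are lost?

Remove sp1.
Round 1: sp4 (all prey gone) → extinct.
No further losses. Total secondary extinctions: 1.

1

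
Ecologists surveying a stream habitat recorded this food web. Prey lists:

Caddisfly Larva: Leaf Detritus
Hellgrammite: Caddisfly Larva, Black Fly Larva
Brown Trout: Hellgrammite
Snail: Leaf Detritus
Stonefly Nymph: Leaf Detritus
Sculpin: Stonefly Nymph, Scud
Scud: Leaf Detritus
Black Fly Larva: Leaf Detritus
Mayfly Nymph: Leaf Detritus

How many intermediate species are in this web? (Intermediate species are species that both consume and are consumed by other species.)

5

Intermediate species (has both prey and predators): Stonefly Nymph, Caddisfly Larva, Scud, Black Fly Larva, Hellgrammite.
Count: 5.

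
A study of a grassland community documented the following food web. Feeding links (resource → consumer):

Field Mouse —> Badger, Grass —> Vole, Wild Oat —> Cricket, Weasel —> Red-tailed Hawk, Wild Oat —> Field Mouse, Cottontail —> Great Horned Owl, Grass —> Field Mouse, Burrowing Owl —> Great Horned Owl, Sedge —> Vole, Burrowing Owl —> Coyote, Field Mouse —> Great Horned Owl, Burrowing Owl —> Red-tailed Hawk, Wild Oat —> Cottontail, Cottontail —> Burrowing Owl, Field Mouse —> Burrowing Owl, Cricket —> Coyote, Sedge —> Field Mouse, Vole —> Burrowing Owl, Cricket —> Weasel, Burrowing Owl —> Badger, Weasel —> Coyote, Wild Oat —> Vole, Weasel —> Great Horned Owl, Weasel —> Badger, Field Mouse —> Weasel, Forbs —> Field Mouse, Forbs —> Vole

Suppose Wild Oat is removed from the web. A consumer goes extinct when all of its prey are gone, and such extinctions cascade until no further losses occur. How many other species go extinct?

Remove Wild Oat.
Round 1: Cricket (all prey gone), Cottontail (all prey gone) → extinct.
No further losses. Total secondary extinctions: 2.

2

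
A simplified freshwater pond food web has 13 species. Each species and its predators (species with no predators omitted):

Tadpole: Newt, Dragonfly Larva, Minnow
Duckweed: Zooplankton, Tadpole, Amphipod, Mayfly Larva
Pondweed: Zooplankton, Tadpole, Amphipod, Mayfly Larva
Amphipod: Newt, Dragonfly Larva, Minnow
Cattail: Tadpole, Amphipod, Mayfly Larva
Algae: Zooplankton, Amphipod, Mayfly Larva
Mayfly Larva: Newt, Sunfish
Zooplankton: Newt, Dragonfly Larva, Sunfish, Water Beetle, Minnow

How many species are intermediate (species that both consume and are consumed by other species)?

Intermediate species (has both prey and predators): Zooplankton, Tadpole, Amphipod, Mayfly Larva.
Count: 4.

4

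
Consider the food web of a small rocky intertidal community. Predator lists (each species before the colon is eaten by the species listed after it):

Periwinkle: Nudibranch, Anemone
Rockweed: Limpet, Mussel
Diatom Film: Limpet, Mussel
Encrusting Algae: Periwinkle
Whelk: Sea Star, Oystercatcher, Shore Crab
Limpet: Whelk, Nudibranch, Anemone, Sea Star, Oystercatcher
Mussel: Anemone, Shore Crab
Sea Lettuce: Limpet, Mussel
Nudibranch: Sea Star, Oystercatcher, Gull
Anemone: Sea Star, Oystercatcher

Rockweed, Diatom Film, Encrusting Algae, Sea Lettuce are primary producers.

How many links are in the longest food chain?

3 links

One longest chain: Encrusting Algae → Periwinkle → Nudibranch → Sea Star.
It has 4 species and 3 links.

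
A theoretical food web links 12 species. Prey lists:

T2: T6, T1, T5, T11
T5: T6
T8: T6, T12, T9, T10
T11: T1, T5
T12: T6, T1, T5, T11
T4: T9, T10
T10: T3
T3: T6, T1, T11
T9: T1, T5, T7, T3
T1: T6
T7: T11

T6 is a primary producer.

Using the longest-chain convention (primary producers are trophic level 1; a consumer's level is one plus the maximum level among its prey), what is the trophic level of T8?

Trophic level 6

T6 is a producer → level 1.
T1 eats T6 → level 2.
T11 eats T1 (level 2); other prey at levels: T5 2 → level 3.
T7 eats T11 → level 4.
T9 eats T7 (level 4); other prey at levels: T1 2, T5 2, T3 4 → level 5.
T8 eats T9 (level 5); other prey at levels: T6 1, T12 4, T10 5 → level 6.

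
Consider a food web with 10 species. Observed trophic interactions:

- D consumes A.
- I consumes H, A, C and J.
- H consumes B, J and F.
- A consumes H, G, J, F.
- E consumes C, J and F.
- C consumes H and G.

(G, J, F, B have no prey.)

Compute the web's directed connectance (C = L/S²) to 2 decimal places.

C = 0.17

The web has S = 10 species and L = 17 feeding links.
C = L / S² = 17 / 100 = 0.1700 ≈ 0.17.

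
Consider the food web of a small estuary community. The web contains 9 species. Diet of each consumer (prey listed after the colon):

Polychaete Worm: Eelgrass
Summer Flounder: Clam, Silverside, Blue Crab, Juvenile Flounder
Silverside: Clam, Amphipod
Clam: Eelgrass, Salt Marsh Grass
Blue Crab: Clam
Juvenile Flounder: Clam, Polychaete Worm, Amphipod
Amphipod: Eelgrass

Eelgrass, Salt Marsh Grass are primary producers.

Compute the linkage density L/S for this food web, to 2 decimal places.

L/S = 1.56

There are L = 14 links among S = 9 species.
L/S = 14/9 = 1.5556 ≈ 1.56.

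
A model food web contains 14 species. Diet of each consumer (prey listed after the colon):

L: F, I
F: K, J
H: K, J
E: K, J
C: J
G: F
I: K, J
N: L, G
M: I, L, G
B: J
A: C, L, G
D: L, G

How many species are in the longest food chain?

One longest chain: K → F → L → A.
It has 4 species and 3 links.

4 species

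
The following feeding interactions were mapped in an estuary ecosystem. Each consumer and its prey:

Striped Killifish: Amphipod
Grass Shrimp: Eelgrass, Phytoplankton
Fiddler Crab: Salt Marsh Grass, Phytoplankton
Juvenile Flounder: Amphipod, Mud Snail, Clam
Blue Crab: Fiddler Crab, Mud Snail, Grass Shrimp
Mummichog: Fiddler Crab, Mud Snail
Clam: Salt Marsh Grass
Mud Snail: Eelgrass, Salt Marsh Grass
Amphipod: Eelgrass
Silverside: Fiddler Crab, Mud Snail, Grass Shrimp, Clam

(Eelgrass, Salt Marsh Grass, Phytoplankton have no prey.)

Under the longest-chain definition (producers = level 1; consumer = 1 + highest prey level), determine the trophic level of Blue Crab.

Salt Marsh Grass is a producer → level 1.
Fiddler Crab eats Salt Marsh Grass (level 1); other prey at levels: Phytoplankton 1 → level 2.
Blue Crab eats Fiddler Crab (level 2); other prey at levels: Mud Snail 2, Grass Shrimp 2 → level 3.

Trophic level 3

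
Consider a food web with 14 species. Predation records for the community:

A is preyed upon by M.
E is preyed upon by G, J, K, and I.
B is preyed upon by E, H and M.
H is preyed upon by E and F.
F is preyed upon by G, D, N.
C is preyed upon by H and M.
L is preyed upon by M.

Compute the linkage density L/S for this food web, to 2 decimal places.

L/S = 1.14

There are L = 16 links among S = 14 species.
L/S = 16/14 = 1.1429 ≈ 1.14.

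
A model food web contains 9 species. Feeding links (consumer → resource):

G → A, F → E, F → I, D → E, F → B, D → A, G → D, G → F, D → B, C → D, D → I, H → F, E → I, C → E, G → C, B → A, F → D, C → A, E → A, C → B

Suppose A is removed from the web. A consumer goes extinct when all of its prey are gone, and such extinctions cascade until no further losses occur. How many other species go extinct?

1

Remove A.
Round 1: B (all prey gone) → extinct.
No further losses. Total secondary extinctions: 1.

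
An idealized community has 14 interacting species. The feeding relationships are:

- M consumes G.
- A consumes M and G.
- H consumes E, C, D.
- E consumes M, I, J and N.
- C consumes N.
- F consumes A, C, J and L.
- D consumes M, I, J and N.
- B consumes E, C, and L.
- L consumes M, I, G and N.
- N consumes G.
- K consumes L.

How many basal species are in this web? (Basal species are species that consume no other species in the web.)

Basal species (no prey listed): G, J, I.
Count: 3.

3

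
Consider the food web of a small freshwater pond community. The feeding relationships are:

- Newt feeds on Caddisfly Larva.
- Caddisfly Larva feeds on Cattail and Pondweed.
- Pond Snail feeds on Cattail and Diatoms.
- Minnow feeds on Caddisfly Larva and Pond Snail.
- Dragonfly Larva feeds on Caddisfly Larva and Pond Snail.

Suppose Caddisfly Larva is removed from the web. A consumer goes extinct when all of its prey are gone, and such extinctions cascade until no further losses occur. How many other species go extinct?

1

Remove Caddisfly Larva.
Round 1: Newt (all prey gone) → extinct.
No further losses. Total secondary extinctions: 1.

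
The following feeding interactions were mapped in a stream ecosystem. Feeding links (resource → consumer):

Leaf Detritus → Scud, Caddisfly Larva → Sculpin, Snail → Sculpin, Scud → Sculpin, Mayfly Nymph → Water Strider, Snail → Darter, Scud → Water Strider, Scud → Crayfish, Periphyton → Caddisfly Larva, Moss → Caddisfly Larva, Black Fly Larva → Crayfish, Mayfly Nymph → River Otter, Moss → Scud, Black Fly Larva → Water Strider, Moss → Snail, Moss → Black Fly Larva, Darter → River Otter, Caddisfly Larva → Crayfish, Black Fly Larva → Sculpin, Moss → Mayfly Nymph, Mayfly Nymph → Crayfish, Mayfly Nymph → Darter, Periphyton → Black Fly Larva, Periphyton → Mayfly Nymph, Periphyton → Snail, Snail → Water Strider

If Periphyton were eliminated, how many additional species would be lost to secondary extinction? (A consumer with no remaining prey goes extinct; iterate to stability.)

Remove Periphyton.
Every predator of it retains at least one other prey: Black Fly Larva still has Moss; Caddisfly Larva still has Moss; Snail still has Moss; Mayfly Nymph still has Moss.
No consumer loses all prey, so no secondary extinctions occur.

0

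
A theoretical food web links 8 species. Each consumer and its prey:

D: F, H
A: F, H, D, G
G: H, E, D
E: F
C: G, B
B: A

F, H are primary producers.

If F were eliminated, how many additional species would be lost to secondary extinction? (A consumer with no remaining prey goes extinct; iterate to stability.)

1

Remove F.
Round 1: E (all prey gone) → extinct.
No further losses. Total secondary extinctions: 1.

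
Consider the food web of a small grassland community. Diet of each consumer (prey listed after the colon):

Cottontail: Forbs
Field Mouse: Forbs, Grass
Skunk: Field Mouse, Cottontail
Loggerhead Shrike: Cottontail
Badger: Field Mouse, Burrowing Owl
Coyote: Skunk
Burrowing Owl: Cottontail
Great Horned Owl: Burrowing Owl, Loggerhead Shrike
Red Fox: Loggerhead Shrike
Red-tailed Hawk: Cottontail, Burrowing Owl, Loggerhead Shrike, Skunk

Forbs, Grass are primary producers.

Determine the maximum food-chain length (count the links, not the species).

3 links

One longest chain: Forbs → Field Mouse → Skunk → Coyote.
It has 4 species and 3 links.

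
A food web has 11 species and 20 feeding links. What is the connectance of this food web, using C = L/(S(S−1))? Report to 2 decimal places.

C = 0.18

The web has S = 11 species and L = 20 feeding links.
C = L / (S(S−1)) = 20 / 110 = 0.1818 ≈ 0.18.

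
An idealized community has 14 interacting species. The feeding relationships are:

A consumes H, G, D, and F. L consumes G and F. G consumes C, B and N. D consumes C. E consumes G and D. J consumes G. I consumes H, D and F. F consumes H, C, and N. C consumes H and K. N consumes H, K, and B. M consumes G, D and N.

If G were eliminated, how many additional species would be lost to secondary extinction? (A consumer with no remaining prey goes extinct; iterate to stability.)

Remove G.
Round 1: J (all prey gone) → extinct.
No further losses. Total secondary extinctions: 1.

1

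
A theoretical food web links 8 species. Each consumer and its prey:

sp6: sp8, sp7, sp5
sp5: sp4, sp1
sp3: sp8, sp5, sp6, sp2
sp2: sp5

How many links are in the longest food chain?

3 links

One longest chain: sp4 → sp5 → sp6 → sp3.
It has 4 species and 3 links.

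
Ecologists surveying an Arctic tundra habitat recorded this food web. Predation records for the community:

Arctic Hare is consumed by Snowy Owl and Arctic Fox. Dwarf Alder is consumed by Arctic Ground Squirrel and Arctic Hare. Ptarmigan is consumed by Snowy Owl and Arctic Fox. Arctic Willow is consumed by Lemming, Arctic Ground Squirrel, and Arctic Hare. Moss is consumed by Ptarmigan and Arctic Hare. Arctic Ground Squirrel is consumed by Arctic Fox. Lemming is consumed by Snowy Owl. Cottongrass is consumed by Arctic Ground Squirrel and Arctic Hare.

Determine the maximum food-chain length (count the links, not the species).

2 links

One longest chain: Cottongrass → Arctic Hare → Snowy Owl.
It has 3 species and 2 links.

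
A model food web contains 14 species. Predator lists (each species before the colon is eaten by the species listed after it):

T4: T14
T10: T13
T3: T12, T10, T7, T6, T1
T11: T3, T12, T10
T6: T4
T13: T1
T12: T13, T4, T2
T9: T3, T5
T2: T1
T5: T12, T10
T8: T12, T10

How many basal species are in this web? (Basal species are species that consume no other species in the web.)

Basal species (no prey listed): T8, T11, T9.
Count: 3.

3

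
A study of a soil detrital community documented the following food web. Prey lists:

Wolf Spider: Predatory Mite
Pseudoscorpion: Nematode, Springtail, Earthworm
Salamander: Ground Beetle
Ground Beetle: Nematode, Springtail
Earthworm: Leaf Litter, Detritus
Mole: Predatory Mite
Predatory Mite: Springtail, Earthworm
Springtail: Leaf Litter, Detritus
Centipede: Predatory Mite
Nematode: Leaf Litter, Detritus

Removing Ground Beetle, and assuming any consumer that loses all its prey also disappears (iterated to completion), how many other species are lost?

1

Remove Ground Beetle.
Round 1: Salamander (all prey gone) → extinct.
No further losses. Total secondary extinctions: 1.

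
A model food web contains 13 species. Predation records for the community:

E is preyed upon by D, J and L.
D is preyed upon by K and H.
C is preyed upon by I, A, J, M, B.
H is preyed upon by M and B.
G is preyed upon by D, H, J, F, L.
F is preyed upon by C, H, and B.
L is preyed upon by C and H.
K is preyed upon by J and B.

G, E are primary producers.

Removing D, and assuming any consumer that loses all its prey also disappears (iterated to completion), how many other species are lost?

1

Remove D.
Round 1: K (all prey gone) → extinct.
No further losses. Total secondary extinctions: 1.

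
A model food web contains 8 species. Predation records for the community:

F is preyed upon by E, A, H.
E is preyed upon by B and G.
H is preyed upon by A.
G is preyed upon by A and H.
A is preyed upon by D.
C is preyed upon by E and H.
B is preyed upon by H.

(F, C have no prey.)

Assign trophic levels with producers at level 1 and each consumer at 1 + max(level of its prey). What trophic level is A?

F is a producer → level 1.
E eats F (level 1); other prey at levels: C 1 → level 2.
G eats E → level 3.
H eats G (level 3); other prey at levels: F 1, C 1, B 3 → level 4.
A eats H (level 4); other prey at levels: F 1, G 3 → level 5.

Trophic level 5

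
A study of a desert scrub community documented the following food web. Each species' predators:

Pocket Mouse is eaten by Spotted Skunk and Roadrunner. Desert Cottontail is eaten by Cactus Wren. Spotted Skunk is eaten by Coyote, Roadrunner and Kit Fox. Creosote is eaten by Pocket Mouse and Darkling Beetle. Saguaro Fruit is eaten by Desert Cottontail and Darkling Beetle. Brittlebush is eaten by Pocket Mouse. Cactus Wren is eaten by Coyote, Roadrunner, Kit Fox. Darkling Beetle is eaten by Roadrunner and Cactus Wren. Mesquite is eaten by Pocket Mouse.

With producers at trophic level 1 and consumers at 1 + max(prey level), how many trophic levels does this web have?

4

Producers (level 1): Brittlebush, Saguaro Fruit, Creosote, Mesquite.
Saguaro Fruit → Darkling Beetle → Cactus Wren → Coyote gives Coyote level 4.
No species has a prey at level 4, so no species reaches level 5.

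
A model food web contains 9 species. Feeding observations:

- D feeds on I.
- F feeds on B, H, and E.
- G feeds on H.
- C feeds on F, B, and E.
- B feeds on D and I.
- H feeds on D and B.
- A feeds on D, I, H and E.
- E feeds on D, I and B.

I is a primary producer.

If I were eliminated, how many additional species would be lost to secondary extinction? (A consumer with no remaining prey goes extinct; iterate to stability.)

Remove I.
Round 1: D (all prey gone) → extinct.
Round 2: B (all prey gone) → extinct.
Round 3: H (all prey gone), E (all prey gone) → extinct.
Round 4: G (all prey gone), A (all prey gone), F (all prey gone) → extinct.
Round 5: C (all prey gone) → extinct.
No further losses. Total secondary extinctions: 8.

8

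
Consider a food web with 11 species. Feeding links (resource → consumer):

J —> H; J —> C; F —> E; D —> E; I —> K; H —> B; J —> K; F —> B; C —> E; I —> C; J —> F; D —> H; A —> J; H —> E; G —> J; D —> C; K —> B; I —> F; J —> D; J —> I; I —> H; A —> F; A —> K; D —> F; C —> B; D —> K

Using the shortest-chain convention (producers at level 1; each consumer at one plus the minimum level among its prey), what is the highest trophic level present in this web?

3

Producers (level 1): G, A.
Following each consumer down to its lowest-level prey: G → J → D (levels 1 through 3).
All prey of D (J 2) are at level 2 or above, so D is at level 1 + 2 = 3.
Every consumer has at least one prey at level 2 or below, so none exceeds level 3.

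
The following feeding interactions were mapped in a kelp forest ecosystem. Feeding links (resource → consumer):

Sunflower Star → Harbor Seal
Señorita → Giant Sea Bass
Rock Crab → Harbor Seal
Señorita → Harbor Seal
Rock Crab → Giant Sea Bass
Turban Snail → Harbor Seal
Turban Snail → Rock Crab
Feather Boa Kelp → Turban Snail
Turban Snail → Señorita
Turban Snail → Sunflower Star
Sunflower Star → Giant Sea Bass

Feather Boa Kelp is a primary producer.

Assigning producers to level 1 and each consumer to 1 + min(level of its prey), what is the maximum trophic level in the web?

4

Producers (level 1): Feather Boa Kelp.
Following each consumer down to its lowest-level prey: Feather Boa Kelp → Turban Snail → Señorita → Giant Sea Bass (levels 1 through 4).
All prey of Giant Sea Bass (Señorita 3, Rock Crab 3, Sunflower Star 3) are at level 3 or above, so Giant Sea Bass is at level 1 + 3 = 4.
Every consumer has at least one prey at level 3 or below, so none exceeds level 4.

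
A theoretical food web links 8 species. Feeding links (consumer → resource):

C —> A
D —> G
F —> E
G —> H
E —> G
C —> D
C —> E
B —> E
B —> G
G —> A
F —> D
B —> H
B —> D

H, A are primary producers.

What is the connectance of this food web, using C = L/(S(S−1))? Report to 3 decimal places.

C = 0.232

The web has S = 8 species and L = 13 feeding links.
C = L / (S(S−1)) = 13 / 56 = 0.2321 ≈ 0.232.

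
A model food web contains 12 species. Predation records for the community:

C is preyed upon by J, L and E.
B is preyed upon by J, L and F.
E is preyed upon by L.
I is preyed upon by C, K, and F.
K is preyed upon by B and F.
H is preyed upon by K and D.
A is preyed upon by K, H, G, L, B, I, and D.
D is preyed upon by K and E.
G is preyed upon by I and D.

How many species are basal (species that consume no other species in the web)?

1

Basal species (no prey listed): A.
Count: 1.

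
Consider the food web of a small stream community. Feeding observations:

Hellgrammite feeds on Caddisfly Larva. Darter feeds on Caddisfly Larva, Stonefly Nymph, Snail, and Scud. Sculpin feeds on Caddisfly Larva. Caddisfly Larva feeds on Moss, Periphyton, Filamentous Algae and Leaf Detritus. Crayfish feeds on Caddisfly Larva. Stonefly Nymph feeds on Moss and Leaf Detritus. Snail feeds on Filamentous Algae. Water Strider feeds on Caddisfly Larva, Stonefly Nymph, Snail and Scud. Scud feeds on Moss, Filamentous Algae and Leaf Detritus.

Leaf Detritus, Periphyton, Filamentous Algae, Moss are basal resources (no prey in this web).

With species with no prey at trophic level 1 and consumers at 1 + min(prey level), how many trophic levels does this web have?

Basal resources (level 1): Leaf Detritus, Periphyton, Filamentous Algae, Moss.
Following each consumer down to its lowest-level prey: Leaf Detritus → Caddisfly Larva → Sculpin (levels 1 through 3).
All prey of Sculpin (Caddisfly Larva 2) are at level 2 or above, so Sculpin is at level 1 + 2 = 3.
Every consumer has at least one prey at level 2 or below, so none exceeds level 3.

3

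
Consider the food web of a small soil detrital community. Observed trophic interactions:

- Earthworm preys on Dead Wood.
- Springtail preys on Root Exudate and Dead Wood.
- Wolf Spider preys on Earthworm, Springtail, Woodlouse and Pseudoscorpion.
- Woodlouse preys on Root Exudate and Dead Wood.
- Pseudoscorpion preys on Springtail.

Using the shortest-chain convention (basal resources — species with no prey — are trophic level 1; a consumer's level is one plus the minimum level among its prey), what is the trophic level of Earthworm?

Dead Wood has no prey (basal) → level 1.
Earthworm eats Dead Wood → level 2.

Trophic level 2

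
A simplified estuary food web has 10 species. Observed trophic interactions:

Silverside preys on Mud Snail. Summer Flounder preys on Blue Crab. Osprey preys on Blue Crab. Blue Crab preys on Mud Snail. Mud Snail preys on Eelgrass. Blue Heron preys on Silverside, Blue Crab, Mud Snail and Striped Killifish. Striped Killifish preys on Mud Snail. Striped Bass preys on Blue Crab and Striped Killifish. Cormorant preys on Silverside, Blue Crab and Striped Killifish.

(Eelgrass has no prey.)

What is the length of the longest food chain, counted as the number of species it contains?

4 species

One longest chain: Eelgrass → Mud Snail → Blue Crab → Striped Bass.
It has 4 species and 3 links.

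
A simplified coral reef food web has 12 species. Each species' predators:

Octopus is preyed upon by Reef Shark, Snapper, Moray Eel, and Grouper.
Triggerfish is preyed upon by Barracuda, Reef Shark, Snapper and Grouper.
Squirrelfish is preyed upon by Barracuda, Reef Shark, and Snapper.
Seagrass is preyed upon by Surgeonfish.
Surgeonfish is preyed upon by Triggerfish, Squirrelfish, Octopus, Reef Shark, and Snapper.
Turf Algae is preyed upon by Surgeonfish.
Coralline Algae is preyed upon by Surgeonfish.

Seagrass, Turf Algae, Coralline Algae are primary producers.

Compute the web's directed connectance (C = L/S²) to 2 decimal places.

C = 0.13

The web has S = 12 species and L = 19 feeding links.
C = L / S² = 19 / 144 = 0.1319 ≈ 0.13.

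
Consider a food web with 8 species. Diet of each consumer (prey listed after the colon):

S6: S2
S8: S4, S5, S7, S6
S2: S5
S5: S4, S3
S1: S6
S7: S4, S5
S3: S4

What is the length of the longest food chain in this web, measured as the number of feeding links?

5 links

One longest chain: S4 → S3 → S5 → S2 → S6 → S1.
It has 6 species and 5 links.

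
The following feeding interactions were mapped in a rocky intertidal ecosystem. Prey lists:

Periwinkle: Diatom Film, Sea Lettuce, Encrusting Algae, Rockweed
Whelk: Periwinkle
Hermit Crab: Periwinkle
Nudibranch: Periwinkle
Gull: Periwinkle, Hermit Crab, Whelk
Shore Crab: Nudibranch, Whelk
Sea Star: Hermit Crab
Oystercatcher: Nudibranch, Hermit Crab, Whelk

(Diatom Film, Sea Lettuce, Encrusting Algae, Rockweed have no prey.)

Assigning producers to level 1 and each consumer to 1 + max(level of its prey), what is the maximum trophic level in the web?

4

Producers (level 1): Diatom Film, Sea Lettuce, Encrusting Algae, Rockweed.
Diatom Film → Periwinkle → Nudibranch → Shore Crab gives Shore Crab level 4.
No species has a prey at level 4, so no species reaches level 5.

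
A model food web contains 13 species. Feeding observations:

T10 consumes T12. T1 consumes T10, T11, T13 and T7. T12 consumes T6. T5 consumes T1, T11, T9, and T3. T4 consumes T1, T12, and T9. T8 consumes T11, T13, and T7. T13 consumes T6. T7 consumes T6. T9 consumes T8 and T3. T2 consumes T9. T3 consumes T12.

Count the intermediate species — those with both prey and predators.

8

Intermediate species (has both prey and predators): T13, T12, T7, T3, T8, T10, T1, T9.
Count: 8.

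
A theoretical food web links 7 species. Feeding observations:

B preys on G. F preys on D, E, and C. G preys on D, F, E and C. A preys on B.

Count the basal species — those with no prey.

3

Basal species (no prey listed): D, C, E.
Count: 3.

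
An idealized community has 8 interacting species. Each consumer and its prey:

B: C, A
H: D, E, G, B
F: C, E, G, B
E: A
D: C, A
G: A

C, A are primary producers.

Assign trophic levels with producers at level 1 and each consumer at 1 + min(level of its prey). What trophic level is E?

A is a producer → level 1.
E eats A → level 2.

Trophic level 2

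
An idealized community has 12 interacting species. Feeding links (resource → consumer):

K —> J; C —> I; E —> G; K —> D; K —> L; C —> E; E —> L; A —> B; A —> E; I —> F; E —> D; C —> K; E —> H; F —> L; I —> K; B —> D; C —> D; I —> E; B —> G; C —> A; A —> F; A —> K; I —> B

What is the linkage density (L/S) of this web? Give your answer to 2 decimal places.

There are L = 23 links among S = 12 species.
L/S = 23/12 = 1.9167 ≈ 1.92.

L/S = 1.92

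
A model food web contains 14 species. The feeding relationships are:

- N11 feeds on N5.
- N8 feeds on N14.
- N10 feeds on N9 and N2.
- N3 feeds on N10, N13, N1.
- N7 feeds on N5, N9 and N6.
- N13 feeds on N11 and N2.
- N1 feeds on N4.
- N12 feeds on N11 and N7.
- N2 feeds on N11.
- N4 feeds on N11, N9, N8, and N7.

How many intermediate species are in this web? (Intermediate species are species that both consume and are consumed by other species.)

Intermediate species (has both prey and predators): N7, N11, N8, N4, N2, N1, N10, N13.
Count: 8.

8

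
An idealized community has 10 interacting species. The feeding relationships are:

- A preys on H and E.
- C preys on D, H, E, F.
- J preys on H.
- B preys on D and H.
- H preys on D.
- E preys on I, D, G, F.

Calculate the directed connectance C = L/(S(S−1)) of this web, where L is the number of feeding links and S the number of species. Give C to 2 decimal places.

C = 0.16

The web has S = 10 species and L = 14 feeding links.
C = L / (S(S−1)) = 14 / 90 = 0.1556 ≈ 0.16.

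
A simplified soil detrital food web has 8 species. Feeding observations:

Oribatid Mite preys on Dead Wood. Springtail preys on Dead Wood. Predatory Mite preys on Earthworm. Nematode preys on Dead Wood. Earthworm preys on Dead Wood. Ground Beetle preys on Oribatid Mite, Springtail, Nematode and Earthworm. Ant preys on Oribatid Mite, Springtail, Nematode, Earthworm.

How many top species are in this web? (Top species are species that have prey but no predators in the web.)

Top species (has prey, but nothing eats it): Ant, Predatory Mite, Ground Beetle.
Count: 3.

3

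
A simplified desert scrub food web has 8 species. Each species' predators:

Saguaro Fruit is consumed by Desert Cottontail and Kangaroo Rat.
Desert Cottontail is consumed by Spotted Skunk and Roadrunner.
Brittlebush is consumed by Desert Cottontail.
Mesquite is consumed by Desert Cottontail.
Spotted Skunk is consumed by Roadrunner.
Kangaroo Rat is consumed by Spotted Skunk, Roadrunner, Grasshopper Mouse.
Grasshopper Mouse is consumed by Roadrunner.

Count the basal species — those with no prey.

3

Basal species (no prey listed): Mesquite, Saguaro Fruit, Brittlebush.
Count: 3.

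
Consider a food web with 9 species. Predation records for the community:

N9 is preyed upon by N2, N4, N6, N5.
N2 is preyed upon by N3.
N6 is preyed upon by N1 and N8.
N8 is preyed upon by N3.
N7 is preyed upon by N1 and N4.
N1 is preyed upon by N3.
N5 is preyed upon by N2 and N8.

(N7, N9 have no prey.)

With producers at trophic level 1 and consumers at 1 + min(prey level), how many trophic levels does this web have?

Producers (level 1): N7, N9.
Following each consumer down to its lowest-level prey: N7 → N1 → N3 (levels 1 through 3).
All prey of N3 (N1 2, N2 2, N8 3) are at level 2 or above, so N3 is at level 1 + 2 = 3.
Every consumer has at least one prey at level 2 or below, so none exceeds level 3.

3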